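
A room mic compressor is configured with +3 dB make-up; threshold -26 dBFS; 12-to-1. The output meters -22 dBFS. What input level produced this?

-14 dBFS

Remove make-up: -22 − 3 = -25 dBFS.
The compressed level sits -25 − (-26) = 1 dB over threshold.
Input overshoot = R × output overshoot = 12 dB → input = -26 + 12 = -14 dBFS.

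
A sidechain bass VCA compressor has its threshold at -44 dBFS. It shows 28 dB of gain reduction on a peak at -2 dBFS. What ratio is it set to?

Input overshoot = -2 − (-44) = 42 dB.
Output overshoot = 42 − 28 = 14 dB.
Ratio = input overshoot / output overshoot = 42 / 14 = 3.

3:1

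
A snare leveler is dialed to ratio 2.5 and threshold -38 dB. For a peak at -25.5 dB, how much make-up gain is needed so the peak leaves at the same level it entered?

7.5 dB

Overshoot 12.5 dB → 12.5/2.5 = 5 dB after compression, so the compressed level is -38 + 5 = -33 dB.
Make-up = target − compressed = -25.5 − (-33) = 7.5 dB.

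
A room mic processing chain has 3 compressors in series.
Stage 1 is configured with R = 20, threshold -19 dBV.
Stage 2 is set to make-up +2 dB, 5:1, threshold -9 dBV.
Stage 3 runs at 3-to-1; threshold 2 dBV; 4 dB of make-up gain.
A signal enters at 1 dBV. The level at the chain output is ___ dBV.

-12 dBV

Stage 1: 1 dBV is 20 dB over -19 dBV; at 20:1 that becomes 1 dB over, giving -18 dBV.
Stage 2: -18 dBV ≤ -9 dBV, so stage 2 doesn't engage; make-up brings it to -16 dBV.
Stage 3: below threshold (-16 ≤ 2); passes unchanged; make-up brings it to -12 dBV.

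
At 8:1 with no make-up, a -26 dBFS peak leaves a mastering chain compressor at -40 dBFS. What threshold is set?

Input is 16 dB above T (since output overshoot × R = input overshoot: (-40 − T)·8 = -26 − T gives T = -42 dBFS).
Check: -42 + (-26 − (-42))/8 = -42 + 2 = -40 dBFS. ✓

-42 dBFS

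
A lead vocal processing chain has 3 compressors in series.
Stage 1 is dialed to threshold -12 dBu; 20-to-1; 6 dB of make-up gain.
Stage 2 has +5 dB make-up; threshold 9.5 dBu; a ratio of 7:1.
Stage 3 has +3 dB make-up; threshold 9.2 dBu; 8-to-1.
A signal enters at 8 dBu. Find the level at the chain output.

3 dBu

Stage 1: 20 dB above -12 dBu, reduced 20:1 to 1 dB above → -11 dBu; +6 dB make-up → -5 dBu.
Stage 2: -5 dBu is at or below the 9.5 dBu threshold — no compression; make-up brings it to 0 dBu.
Stage 3: 0 dBu ≤ 9.2 dBu, so stage 3 doesn't engage; make-up brings it to 3 dBu.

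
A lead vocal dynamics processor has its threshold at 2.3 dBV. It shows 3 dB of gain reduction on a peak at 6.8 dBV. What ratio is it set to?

Input overshoot = 6.8 − 2.3 = 4.5 dB.
Output overshoot = 4.5 − 3 = 1.5 dB.
Ratio = input overshoot / output overshoot = 4.5 / 1.5 = 3.

3:1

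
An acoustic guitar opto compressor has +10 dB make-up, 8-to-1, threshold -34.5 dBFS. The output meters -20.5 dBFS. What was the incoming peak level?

-2.5 dBFS

Before make-up, the level was -20.5 − 10 = -30.5 dBFS.
Post-compression overshoot = -30.5 − (-34.5) = 4 dB.
Undo the ratio: input overshoot = 4 × 8 = 32 dB, giving input = -2.5 dBFS.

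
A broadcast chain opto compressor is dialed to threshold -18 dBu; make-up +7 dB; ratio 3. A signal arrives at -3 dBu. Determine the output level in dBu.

The input is 15 dB above the -18 dBu threshold.
The 15 dB excess becomes 5 dB after 3:1 reduction.
Output = -18 + 5 = -13 dBu; make-up adds 7 dB, giving -6 dBu.

-6 dBu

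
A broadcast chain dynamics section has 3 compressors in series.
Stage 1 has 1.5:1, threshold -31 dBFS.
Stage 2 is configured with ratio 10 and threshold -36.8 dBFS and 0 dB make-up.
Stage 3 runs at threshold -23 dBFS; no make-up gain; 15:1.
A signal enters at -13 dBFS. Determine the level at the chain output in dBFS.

-35.02 dBFS

Stage 1: 18 dB above -31 dBFS, reduced 1.5:1 to 12 dB above → -19 dBFS.
Stage 2: -19 dBFS is 17.8 dB over -36.8 dBFS; at 10:1 that becomes 1.78 dB over, giving -35.02 dBFS.
Stage 3: -35.02 dBFS is at or below the -23 dBFS threshold — no compression; output -35.02 dBFS.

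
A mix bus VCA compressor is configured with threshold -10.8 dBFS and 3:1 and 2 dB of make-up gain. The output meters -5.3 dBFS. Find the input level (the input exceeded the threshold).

Remove make-up: -5.3 − 2 = -7.3 dBFS.
Post-compression overshoot = -7.3 − (-10.8) = 3.5 dB.
Undo the ratio: input overshoot = 3.5 × 3 = 10.5 dB, giving input = -0.3 dBFS.

-0.3 dBFS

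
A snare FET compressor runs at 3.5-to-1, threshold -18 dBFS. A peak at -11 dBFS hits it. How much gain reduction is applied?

-11 dBFS exceeds the threshold by 7 dB.
After 3.5:1 compression the overshoot becomes 7/3.5 = 2 dB.
Gain reduction = 7 − 2 = 5 dB.

5 dB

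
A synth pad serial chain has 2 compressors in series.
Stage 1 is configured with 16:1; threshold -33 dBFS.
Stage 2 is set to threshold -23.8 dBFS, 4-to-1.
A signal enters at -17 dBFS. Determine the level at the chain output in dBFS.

Stage 1: -17 dBFS is 16 dB over -33 dBFS; at 16:1 that becomes 1 dB over, giving -32 dBFS.
Stage 2: -32 dBFS is at or below the -23.8 dBFS threshold — no compression; output -32 dBFS.

-32 dBFS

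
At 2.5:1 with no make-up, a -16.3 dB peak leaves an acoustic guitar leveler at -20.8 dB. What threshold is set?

-23.8 dB

Input is 7.5 dB above T (since output overshoot × R = input overshoot: (-20.8 − T)·2.5 = -16.3 − T gives T = -23.8 dB).
Check: -23.8 + (-16.3 − (-23.8))/2.5 = -23.8 + 3 = -20.8 dB. ✓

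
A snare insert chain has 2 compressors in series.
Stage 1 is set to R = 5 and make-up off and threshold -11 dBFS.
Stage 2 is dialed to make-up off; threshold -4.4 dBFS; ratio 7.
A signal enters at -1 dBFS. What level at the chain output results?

-9 dBFS

Stage 1: 10 dB above -11 dBFS, reduced 5:1 to 2 dB above → -9 dBFS.
Stage 2: -9 dBFS ≤ -4.4 dBFS, so stage 2 doesn't engage; output -9 dBFS.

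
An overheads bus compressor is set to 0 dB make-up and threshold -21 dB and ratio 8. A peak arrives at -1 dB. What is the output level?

-1 dB sits 20 dB over threshold.
The 20 dB excess becomes 2.5 dB after 8:1 reduction.
Output = -21 + 2.5 = -18.5 dB.

-18.5 dB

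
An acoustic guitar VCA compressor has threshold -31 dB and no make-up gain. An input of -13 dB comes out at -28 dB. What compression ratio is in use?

Input overshoot = -13 − (-31) = 18 dB; output overshoot = -28 − (-31) = 3 dB.
Ratio = 18 / 3 = 6.

6:1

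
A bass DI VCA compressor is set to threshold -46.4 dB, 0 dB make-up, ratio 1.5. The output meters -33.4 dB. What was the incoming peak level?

-26.9 dB

Post-compression overshoot = -33.4 − (-46.4) = 13 dB.
Before 1.5:1 compression the overshoot was 13 × 1.5 = 19.5 dB, so input = -46.4 + 19.5 = -26.9 dB.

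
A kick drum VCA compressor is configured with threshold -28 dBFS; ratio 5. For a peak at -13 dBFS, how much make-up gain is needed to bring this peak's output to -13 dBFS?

12 dB

Overshoot 15 dB → 15/5 = 3 dB after compression, so the compressed level is -28 + 3 = -25 dBFS.
Make-up = target − compressed = -13 − (-25) = 12 dB.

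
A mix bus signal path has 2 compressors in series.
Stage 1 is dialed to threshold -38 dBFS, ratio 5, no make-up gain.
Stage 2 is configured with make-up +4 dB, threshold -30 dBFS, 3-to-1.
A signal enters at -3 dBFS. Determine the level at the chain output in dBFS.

-27 dBFS

Stage 1: -3 dBFS is 35 dB over -38 dBFS; at 5:1 that becomes 7 dB over, giving -31 dBFS.
Stage 2: below threshold (-31 ≤ -30); passes unchanged; make-up brings it to -27 dBFS.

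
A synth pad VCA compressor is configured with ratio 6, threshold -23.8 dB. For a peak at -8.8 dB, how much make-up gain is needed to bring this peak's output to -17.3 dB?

4 dB

Overshoot 15 dB → 15/6 = 2.5 dB after compression, so the compressed level is -23.8 + 2.5 = -21.3 dB.
Make-up = target − compressed = -17.3 − (-21.3) = 4 dB.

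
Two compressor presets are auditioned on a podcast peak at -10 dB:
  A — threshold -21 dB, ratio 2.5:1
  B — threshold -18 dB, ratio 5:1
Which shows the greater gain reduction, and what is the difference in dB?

A: GR = 11 − 11/2.5 = 6.6 dB.
B: GR = 8 − 8/5 = 6.4 dB.
Difference: 0.2 dB in favour of A.

A, by 0.2 dB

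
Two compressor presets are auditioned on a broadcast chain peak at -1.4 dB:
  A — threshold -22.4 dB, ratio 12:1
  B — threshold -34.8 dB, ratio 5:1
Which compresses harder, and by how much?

B, by 7.47 dB

A: GR = 21 − 21/12 = 19.25 dB.
B: GR = 33.4 − 33.4/5 = 26.72 dB.
B reduces 7.47 dB more.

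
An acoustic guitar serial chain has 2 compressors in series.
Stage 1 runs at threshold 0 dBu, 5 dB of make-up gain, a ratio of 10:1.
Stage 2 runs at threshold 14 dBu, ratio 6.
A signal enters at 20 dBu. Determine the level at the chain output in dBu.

Stage 1: 20 dB above 0 dBu, reduced 10:1 to 2 dB above → 2 dBu; +5 dB make-up → 7 dBu.
Stage 2: 7 dBu is at or below the 14 dBu threshold — no compression; output 7 dBu.

7 dBu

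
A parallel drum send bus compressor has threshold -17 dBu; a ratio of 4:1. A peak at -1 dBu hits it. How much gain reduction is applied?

Overshoot = -1 − (-17) = 16 dB.
A 4:1 ratio leaves 4 dB of that excess.
So the signal is attenuated by 16 − 4 = 12 dB.

12 dB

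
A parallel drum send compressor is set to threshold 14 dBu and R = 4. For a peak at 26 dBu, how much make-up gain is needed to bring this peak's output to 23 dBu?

6 dB

Overshoot 12 dB → 12/4 = 3 dB after compression, so the compressed level is 14 + 3 = 17 dBu.
Make-up = target − compressed = 23 − 17 = 6 dB.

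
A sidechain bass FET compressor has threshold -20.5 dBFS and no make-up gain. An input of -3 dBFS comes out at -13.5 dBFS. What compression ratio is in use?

Input overshoot = -3 − (-20.5) = 17.5 dB; output overshoot = -13.5 − (-20.5) = 7 dB.
Ratio = 17.5 / 7 = 2.5.

2.5:1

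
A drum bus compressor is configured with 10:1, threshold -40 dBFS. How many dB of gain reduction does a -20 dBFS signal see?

18 dB

The signal is 20 dB above threshold.
A 10:1 ratio leaves 2 dB of that excess.
So the signal is attenuated by 20 − 2 = 18 dB.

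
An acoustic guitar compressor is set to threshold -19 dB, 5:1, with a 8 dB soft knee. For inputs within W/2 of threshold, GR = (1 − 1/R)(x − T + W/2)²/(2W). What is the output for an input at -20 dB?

x − T + W/2 = -20 − (-19) + 4 = 3.
GR = (1 − 1/5) × 3² / 16 = 0.8 × 9 / 16 = 0.45 dB.
Output = -20 − 0.45 = -20.45 dB.

-20.45 dB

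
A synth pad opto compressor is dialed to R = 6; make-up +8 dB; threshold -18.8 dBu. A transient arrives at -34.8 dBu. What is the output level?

-34.8 dBu is 16 dB below the -18.8 dBu threshold, so no gain reduction is applied.
Make-up gain adds 8 dB: -34.8 + 8 = -26.8 dBu.

-26.8 dBu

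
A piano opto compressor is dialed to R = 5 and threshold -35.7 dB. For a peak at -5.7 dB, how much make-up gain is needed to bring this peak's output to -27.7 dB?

2 dB

The peak compresses to -35.7 + 30/5 = -29.7 dB.
To reach -27.7 dB requires -27.7 − (-29.7) = 2 dB of make-up.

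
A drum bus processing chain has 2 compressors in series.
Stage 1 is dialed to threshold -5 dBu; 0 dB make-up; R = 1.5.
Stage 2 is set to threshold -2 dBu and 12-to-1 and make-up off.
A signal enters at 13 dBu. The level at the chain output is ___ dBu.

Stage 1: 18 dB above -5 dBu, reduced 1.5:1 to 12 dB above → 7 dBu.
Stage 2: overshoot 9 dB → 9/12 = 0.75 dB → -1.25 dBu.

-1.25 dBu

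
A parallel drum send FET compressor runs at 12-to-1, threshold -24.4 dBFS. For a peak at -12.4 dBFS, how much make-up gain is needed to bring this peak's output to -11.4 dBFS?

12 dB

The peak compresses to -24.4 + 12/12 = -23.4 dBFS.
To reach -11.4 dBFS requires -11.4 − (-23.4) = 12 dB of make-up.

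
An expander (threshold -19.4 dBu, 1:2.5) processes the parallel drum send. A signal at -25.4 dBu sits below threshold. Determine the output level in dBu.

Undershoot = (-19.4) − (-25.4) = 6 dB.
At 1:2.5, that expands to 15 dB under threshold.
Output = -19.4 − 15 = -34.4 dBu.

-34.4 dBu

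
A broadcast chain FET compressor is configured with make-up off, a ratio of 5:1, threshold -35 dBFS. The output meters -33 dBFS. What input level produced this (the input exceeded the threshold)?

That's 2 dB above the -35 dBFS threshold.
Before 5:1 compression the overshoot was 2 × 5 = 10 dB, so input = -35 + 10 = -25 dBFS.

-25 dBFS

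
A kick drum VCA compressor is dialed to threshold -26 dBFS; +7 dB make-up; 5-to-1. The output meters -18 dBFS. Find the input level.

Stripping the +7 dB make-up gives -25 dBFS at the gain stage.
That's 1 dB above the -26 dBFS threshold.
Before 5:1 compression the overshoot was 1 × 5 = 5 dB, so input = -26 + 5 = -21 dBFS.

-21 dBFS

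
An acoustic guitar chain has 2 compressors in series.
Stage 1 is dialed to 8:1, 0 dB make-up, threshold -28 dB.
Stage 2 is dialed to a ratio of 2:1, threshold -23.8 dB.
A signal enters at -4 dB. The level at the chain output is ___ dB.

Stage 1: -4 dB is 24 dB over -28 dB; at 8:1 that becomes 3 dB over, giving -25 dB.
Stage 2: below threshold (-25 ≤ -23.8); passes unchanged; output -25 dB.

-25 dB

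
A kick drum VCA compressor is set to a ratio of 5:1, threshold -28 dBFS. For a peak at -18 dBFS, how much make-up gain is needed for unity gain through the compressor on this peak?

Overshoot 10 dB → 10/5 = 2 dB after compression, so the compressed level is -28 + 2 = -26 dBFS.
Make-up = target − compressed = -18 − (-26) = 8 dB.

8 dB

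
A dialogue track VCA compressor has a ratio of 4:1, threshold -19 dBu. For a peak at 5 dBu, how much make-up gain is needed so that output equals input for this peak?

18 dB

The peak compresses to -19 + 24/4 = -13 dBu.
To reach 5 dBu requires 5 − (-13) = 18 dB of make-up.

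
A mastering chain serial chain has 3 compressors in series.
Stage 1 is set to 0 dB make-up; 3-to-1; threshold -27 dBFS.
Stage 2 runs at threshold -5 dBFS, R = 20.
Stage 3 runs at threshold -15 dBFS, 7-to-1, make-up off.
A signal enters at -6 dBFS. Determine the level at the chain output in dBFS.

Stage 1: 21 dB above -27 dBFS, reduced 3:1 to 7 dB above → -20 dBFS.
Stage 2: below threshold (-20 ≤ -5); passes unchanged; output -20 dBFS.
Stage 3: below threshold (-20 ≤ -15); passes unchanged; output -20 dBFS.

-20 dBFS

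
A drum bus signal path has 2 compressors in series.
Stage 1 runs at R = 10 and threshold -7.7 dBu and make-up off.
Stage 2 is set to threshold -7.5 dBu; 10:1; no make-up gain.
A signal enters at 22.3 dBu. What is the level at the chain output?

Stage 1: overshoot 30 dB → 30/10 = 3 dB → -4.7 dBu.
Stage 2: -4.7 dBu is 2.8 dB over -7.5 dBu; at 10:1 that becomes 0.28 dB over, giving -7.22 dBu.

-7.22 dBu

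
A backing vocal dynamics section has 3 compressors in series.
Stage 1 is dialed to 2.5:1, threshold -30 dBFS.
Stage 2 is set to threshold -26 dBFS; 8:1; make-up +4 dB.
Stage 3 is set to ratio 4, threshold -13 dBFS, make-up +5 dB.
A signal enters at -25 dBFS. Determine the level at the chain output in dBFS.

-19 dBFS

Stage 1: 5 dB above -30 dBFS, reduced 2.5:1 to 2 dB above → -28 dBFS.
Stage 2: -28 dBFS ≤ -26 dBFS, so stage 2 doesn't engage; make-up brings it to -24 dBFS.
Stage 3: -24 dBFS ≤ -13 dBFS, so stage 3 doesn't engage; make-up brings it to -19 dBFS.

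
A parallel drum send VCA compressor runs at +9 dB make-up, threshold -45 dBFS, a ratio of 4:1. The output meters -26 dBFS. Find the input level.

-5 dBFS

Stripping the +9 dB make-up gives -35 dBFS at the gain stage.
That's 10 dB above the -45 dBFS threshold.
Undo the ratio: input overshoot = 10 × 4 = 40 dB, giving input = -5 dBFS.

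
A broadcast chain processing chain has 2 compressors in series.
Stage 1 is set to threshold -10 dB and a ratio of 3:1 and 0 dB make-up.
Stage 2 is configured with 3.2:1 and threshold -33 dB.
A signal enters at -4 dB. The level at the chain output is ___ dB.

-25.1875 dB

Stage 1: -4 dB is 6 dB over -10 dB; at 3:1 that becomes 2 dB over, giving -8 dB.
Stage 2: 25 dB above -33 dB, reduced 3.2:1 to 7.8125 dB above → -25.1875 dB.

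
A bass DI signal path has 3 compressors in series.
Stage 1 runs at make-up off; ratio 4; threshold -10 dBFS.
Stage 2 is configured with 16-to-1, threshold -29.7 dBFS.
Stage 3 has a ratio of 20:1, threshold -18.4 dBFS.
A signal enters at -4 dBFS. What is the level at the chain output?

-28.375 dBFS

Stage 1: overshoot 6 dB → 6/4 = 1.5 dB → -8.5 dBFS.
Stage 2: 21.2 dB above -29.7 dBFS, reduced 16:1 to 1.325 dB above → -28.375 dBFS.
Stage 3: -28.375 dBFS ≤ -18.4 dBFS, so stage 3 doesn't engage; output -28.375 dBFS.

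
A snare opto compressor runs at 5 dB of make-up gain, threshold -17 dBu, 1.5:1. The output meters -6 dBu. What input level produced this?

-8 dBu

Remove make-up: -6 − 5 = -11 dBu.
Post-compression overshoot = -11 − (-17) = 6 dB.
Input overshoot = R × output overshoot = 9 dB → input = -17 + 9 = -8 dBu.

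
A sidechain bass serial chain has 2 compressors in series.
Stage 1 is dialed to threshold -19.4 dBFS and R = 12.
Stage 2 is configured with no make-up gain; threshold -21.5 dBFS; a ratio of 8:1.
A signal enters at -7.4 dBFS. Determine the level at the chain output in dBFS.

-21.1125 dBFS

Stage 1: -7.4 dBFS is 12 dB over -19.4 dBFS; at 12:1 that becomes 1 dB over, giving -18.4 dBFS.
Stage 2: -18.4 dBFS is 3.1 dB over -21.5 dBFS; at 8:1 that becomes 0.3875 dB over, giving -21.1125 dBFS.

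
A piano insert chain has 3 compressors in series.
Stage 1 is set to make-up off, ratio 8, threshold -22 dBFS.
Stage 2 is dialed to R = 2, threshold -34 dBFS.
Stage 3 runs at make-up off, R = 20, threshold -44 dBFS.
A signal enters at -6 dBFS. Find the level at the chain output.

Stage 1: -6 dBFS is 16 dB over -22 dBFS; at 8:1 that becomes 2 dB over, giving -20 dBFS.
Stage 2: overshoot 14 dB → 14/2 = 7 dB → -27 dBFS.
Stage 3: 17 dB above -44 dBFS, reduced 20:1 to 0.85 dB above → -43.15 dBFS.

-43.15 dBFS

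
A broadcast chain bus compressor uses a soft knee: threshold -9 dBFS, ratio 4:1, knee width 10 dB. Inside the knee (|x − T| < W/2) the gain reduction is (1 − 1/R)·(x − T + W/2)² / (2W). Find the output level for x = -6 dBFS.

x − T + W/2 = -6 − (-9) + 5 = 8.
GR = (1 − 1/4) × 8² / 20 = 0.75 × 64 / 20 = 2.4 dB.
Output = -6 − 2.4 = -8.4 dBFS.

-8.4 dBFS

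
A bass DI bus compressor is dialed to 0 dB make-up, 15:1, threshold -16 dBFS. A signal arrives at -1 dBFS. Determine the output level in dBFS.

-1 dBFS sits 15 dB over threshold.
The 15 dB excess becomes 1 dB after 15:1 reduction.
That puts the output at -15 dBFS.

-15 dBFS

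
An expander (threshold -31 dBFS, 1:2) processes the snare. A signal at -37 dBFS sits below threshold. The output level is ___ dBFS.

The input is 6 dB below the -31 dBFS threshold.
A 1:2 expander multiplies undershoot by 2: 6 × 2 = 12 dB below threshold.
Output = -31 − 12 = -43 dBFS.

-43 dBFS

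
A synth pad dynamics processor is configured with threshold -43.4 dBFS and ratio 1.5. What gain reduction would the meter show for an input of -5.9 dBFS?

12.5 dB

Overshoot = -5.9 − (-43.4) = 37.5 dB.
At 1.5:1, output sits 37.5/1.5 = 25 dB above threshold.
So the signal is attenuated by 37.5 − 25 = 12.5 dB.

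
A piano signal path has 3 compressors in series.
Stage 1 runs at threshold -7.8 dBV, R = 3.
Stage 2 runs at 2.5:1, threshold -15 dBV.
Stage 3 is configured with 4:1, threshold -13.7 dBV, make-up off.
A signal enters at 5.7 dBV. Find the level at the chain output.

Stage 1: overshoot 13.5 dB → 13.5/3 = 4.5 dB → -3.3 dBV.
Stage 2: -3.3 dBV is 11.7 dB over -15 dBV; at 2.5:1 that becomes 4.68 dB over, giving -10.32 dBV.
Stage 3: 3.38 dB above -13.7 dBV, reduced 4:1 to 0.845 dB above → -12.855 dBV.

-12.855 dBV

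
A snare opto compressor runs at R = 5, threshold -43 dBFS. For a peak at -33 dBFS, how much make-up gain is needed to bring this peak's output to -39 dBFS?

The peak compresses to -43 + 10/5 = -41 dBFS.
To reach -39 dBFS requires -39 − (-41) = 2 dB of make-up.

2 dB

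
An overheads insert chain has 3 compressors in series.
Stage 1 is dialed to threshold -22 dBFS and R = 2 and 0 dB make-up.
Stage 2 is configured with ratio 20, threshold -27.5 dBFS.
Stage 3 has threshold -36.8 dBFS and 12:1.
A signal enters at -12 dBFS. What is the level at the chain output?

-35.98125 dBFS

Stage 1: overshoot 10 dB → 10/2 = 5 dB → -17 dBFS.
Stage 2: 10.5 dB above -27.5 dBFS, reduced 20:1 to 0.525 dB above → -26.975 dBFS.
Stage 3: 9.825 dB above -36.8 dBFS, reduced 12:1 to 0.81875 dB above → -35.98125 dBFS.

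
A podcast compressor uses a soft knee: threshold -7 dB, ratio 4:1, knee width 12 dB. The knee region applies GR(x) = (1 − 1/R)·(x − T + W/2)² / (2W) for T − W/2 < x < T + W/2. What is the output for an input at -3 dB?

-6.125 dB

x − T + W/2 = -3 − (-7) + 6 = 10.
GR = (1 − 1/4) × 10² / 24 = 0.75 × 100 / 24 = 3.125 dB.
Output = -3 − 3.125 = -6.125 dB.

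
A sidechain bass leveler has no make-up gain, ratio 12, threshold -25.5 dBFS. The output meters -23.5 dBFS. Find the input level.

-1.5 dBFS

The compressed level sits -23.5 − (-25.5) = 2 dB over threshold.
Input overshoot = R × output overshoot = 24 dB → input = -25.5 + 24 = -1.5 dBFS.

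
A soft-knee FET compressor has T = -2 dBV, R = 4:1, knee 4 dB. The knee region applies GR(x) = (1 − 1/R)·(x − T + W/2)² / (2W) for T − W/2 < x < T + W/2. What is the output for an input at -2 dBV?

x − T + W/2 = -2 − (-2) + 2 = 2.
GR = (1 − 1/4) × 2² / 8 = 0.75 × 4 / 8 = 0.375 dB.
Output = -2 − 0.375 = -2.375 dBV.

-2.375 dBV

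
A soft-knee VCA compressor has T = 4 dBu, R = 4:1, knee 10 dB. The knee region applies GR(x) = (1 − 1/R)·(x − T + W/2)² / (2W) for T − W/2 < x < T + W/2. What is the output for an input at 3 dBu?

x − T + W/2 = 3 − 4 + 5 = 4.
GR = (1 − 1/4) × 4² / 20 = 0.75 × 16 / 20 = 0.6 dB.
Output = 3 − 0.6 = 2.4 dBu.

2.4 dBu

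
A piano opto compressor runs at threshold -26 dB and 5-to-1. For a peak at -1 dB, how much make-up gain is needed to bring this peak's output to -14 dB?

Without make-up, output = threshold + overshoot/5 = -26 + 5 = -21 dB.
Gap to target: 7 dB.

7 dB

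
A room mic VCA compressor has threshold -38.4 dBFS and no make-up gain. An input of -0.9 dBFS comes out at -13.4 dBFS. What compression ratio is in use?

Input overshoot = -0.9 − (-38.4) = 37.5 dB; output overshoot = -13.4 − (-38.4) = 25 dB.
Ratio = 37.5 / 25 = 1.5.

1.5:1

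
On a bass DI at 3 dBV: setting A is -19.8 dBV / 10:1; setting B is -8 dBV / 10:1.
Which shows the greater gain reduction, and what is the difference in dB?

A, by 10.62 dB

A: 22.8 dB over, compressed to 2.28 dB over, so 20.52 dB of GR.
B: 11 dB over, compressed to 1.1 dB over, so 9.9 dB of GR.
Difference: 10.62 dB in favour of A.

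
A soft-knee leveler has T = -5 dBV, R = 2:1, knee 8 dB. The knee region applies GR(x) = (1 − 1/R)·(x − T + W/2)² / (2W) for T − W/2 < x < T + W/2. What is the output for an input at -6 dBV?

-6.28125 dBV

x − T + W/2 = -6 − (-5) + 4 = 3.
GR = (1 − 1/2) × 3² / 16 = 0.5 × 9 / 16 = 0.28125 dB.
Output = -6 − 0.28125 = -6.28125 dBV.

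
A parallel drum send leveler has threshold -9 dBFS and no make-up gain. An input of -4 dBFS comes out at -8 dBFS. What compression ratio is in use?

Input overshoot = -4 − (-9) = 5 dB; output overshoot = -8 − (-9) = 1 dB.
Ratio = 5 / 1 = 5.

5:1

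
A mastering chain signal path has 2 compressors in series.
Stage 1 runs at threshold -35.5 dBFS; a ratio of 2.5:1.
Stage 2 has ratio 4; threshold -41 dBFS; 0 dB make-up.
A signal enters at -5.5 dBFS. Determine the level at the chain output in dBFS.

-36.625 dBFS

Stage 1: 30 dB above -35.5 dBFS, reduced 2.5:1 to 12 dB above → -23.5 dBFS.
Stage 2: overshoot 17.5 dB → 17.5/4 = 4.375 dB → -36.625 dBFS.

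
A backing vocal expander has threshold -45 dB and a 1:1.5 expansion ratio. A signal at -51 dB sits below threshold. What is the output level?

Below threshold, a 1:1.5 expander applies gain = (1.5−1)×(T − x) of attenuation.
(1.5−1) × 6 = 3 dB, so output = -51 − 3 = -54 dB.

-54 dB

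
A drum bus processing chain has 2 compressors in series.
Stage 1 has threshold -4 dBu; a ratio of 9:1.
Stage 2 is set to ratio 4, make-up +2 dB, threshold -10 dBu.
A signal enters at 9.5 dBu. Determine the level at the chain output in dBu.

Stage 1: 9.5 dBu is 13.5 dB over -4 dBu; at 9:1 that becomes 1.5 dB over, giving -2.5 dBu.
Stage 2: overshoot 7.5 dB → 7.5/4 = 1.875 dB → -8.125 dBu; +2 dB make-up → -6.125 dBu.

-6.125 dBu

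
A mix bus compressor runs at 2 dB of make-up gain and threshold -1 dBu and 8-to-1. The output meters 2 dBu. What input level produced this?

7 dBu

Remove make-up: 2 − 2 = 0 dBu.
Post-compression overshoot = 0 − (-1) = 1 dB.
Input overshoot = R × output overshoot = 8 dB → input = -1 + 8 = 7 dBu.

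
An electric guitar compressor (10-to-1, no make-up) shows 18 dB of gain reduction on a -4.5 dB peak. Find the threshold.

-24.5 dB

Let T be the threshold. Output overshoot = (input overshoot)/R, so -22.5 − T = (-4.5 − T)/10.
10·(-22.5 − T) = -4.5 − T → 9·T = -225 − (-4.5) = -220.5.
T = -220.5/9 = -24.5 dB.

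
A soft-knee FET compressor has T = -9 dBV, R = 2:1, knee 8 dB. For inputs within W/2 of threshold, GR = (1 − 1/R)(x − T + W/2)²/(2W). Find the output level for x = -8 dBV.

x − T + W/2 = -8 − (-9) + 4 = 5.
GR = (1 − 1/2) × 5² / 16 = 0.5 × 25 / 16 = 0.78125 dB.
Output = -8 − 0.78125 = -8.78125 dBV.

-8.78125 dBV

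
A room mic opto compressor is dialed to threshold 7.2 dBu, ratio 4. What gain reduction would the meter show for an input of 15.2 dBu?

6 dB

The signal is 8 dB above threshold.
At 4:1, output sits 8/4 = 2 dB above threshold.
Gain reduction = 8 − 2 = 6 dB.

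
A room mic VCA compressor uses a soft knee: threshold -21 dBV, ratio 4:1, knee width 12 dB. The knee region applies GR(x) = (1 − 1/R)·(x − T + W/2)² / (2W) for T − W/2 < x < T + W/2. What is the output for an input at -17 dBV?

x − T + W/2 = -17 − (-21) + 6 = 10.
GR = (1 − 1/4) × 10² / 24 = 0.75 × 100 / 24 = 3.125 dB.
Output = -17 − 3.125 = -20.125 dBV.

-20.125 dBV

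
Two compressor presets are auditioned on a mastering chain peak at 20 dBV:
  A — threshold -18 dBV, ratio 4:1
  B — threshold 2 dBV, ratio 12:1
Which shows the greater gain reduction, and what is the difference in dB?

A: overshoot 38 dB → output overshoot 9.5 dB → GR 28.5 dB.
B: overshoot 18 dB → output overshoot 1.5 dB → GR 16.5 dB.
Difference: 12 dB in favour of A.

A, by 12 dB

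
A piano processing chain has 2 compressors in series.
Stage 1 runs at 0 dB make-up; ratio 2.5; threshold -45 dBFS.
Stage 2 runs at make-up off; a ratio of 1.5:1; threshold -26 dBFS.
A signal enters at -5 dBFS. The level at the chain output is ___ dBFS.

-29 dBFS

Stage 1: 40 dB above -45 dBFS, reduced 2.5:1 to 16 dB above → -29 dBFS.
Stage 2: -29 dBFS ≤ -26 dBFS, so stage 2 doesn't engage; output -29 dBFS.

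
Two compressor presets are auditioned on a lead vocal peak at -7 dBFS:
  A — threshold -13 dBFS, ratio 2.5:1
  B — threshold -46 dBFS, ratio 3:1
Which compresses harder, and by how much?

B, by 22.4 dB

A: 6 dB over, compressed to 2.4 dB over, so 3.6 dB of GR.
B: 39 dB over, compressed to 13 dB over, so 26 dB of GR.
B reduces 22.4 dB more.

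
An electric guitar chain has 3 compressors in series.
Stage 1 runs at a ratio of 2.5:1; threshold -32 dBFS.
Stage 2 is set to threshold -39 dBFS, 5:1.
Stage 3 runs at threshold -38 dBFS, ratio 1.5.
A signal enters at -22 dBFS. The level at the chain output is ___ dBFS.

Stage 1: overshoot 10 dB → 10/2.5 = 4 dB → -28 dBFS.
Stage 2: 11 dB above -39 dBFS, reduced 5:1 to 2.2 dB above → -36.8 dBFS.
Stage 3: -36.8 dBFS is 1.2 dB over -38 dBFS; at 1.5:1 that becomes 0.8 dB over, giving -37.2 dBFS.

-37.2 dBFS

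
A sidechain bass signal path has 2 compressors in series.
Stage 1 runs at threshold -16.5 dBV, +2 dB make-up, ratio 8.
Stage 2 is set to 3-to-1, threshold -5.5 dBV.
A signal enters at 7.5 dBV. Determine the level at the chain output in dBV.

-11.5 dBV

Stage 1: 7.5 dBV is 24 dB over -16.5 dBV; at 8:1 that becomes 3 dB over, giving -13.5 dBV; +2 dB make-up → -11.5 dBV.
Stage 2: -11.5 dBV ≤ -5.5 dBV, so stage 2 doesn't engage; output -11.5 dBV.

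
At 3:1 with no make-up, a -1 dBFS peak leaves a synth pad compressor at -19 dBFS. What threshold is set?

-28 dBFS

Let T be the threshold. Output overshoot = (input overshoot)/R, so -19 − T = (-1 − T)/3.
3·(-19 − T) = -1 − T → 2·T = -57 − (-1) = -56.
T = -56/2 = -28 dBFS.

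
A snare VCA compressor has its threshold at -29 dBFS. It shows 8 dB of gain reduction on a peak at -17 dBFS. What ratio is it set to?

3:1

Input overshoot = -17 − (-29) = 12 dB.
Output overshoot = 12 − 8 = 4 dB.
Ratio = input overshoot / output overshoot = 12 / 4 = 3.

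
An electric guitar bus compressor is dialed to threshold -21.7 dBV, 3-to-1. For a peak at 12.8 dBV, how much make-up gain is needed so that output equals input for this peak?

The peak compresses to -21.7 + 34.5/3 = -10.2 dBV.
To reach 12.8 dBV requires 12.8 − (-10.2) = 23 dB of make-up.

23 dB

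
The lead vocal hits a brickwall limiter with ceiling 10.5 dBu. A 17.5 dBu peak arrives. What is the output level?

10.5 dBu

A brickwall limiter is an ∞:1 compressor: any input above the ceiling is clamped to 10.5 dBu.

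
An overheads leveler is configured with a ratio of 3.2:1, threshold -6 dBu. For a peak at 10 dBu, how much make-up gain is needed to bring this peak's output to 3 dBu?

4 dB

The peak compresses to -6 + 16/3.2 = -1 dBu.
To reach 3 dBu requires 3 − (-1) = 4 dB of make-up.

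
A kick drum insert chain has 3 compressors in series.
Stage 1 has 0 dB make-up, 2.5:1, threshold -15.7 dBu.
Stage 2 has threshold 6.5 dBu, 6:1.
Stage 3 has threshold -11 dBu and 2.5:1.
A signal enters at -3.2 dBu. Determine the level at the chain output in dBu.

Stage 1: -3.2 dBu is 12.5 dB over -15.7 dBu; at 2.5:1 that becomes 5 dB over, giving -10.7 dBu.
Stage 2: -10.7 dBu ≤ 6.5 dBu, so stage 2 doesn't engage; output -10.7 dBu.
Stage 3: 0.3 dB above -11 dBu, reduced 2.5:1 to 0.12 dB above → -10.88 dBu.

-10.88 dBu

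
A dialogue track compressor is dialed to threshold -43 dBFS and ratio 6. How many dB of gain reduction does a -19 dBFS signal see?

-19 dBFS exceeds the threshold by 24 dB.
At 6:1, output sits 24/6 = 4 dB above threshold.
Gain reduction = 24 − 4 = 20 dB.

20 dB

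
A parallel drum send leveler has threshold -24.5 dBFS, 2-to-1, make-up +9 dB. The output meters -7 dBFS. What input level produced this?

-7.5 dBFS

Stripping the +9 dB make-up gives -16 dBFS at the gain stage.
Post-compression overshoot = -16 − (-24.5) = 8.5 dB.
Input overshoot = R × output overshoot = 17 dB → input = -24.5 + 17 = -7.5 dBFS.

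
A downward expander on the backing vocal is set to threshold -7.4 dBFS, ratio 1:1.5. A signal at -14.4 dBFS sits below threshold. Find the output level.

Undershoot = (-7.4) − (-14.4) = 7 dB.
At 1:1.5, that expands to 10.5 dB under threshold.
Output = -7.4 − 10.5 = -17.9 dBFS.

-17.9 dBFS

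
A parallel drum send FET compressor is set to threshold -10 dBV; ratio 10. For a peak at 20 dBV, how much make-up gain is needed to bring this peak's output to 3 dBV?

Overshoot 30 dB → 30/10 = 3 dB after compression, so the compressed level is -10 + 3 = -7 dBV.
Make-up = target − compressed = 3 − (-7) = 10 dB.

10 dB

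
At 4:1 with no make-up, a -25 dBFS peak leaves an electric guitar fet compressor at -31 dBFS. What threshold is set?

Let T be the threshold. Output overshoot = (input overshoot)/R, so -31 − T = (-25 − T)/4.
4·(-31 − T) = -25 − T → 3·T = -124 − (-25) = -99.
T = -99/3 = -33 dBFS.

-33 dBFS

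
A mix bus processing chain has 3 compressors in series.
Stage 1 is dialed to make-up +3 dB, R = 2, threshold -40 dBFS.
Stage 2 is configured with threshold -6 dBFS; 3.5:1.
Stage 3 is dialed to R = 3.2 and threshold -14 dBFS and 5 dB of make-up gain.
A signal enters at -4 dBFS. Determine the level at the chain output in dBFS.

-14 dBFS

Stage 1: overshoot 36 dB → 36/2 = 18 dB → -22 dBFS; +3 dB make-up → -19 dBFS.
Stage 2: below threshold (-19 ≤ -6); passes unchanged; output -19 dBFS.
Stage 3: -19 dBFS is at or below the -14 dBFS threshold — no compression; make-up brings it to -14 dBFS.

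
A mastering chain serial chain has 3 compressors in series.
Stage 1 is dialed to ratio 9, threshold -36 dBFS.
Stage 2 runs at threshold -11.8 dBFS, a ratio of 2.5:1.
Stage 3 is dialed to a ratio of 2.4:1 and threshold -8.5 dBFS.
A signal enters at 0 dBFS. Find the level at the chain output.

-32 dBFS

Stage 1: 0 dBFS is 36 dB over -36 dBFS; at 9:1 that becomes 4 dB over, giving -32 dBFS.
Stage 2: -32 dBFS ≤ -11.8 dBFS, so stage 2 doesn't engage; output -32 dBFS.
Stage 3: below threshold (-32 ≤ -8.5); passes unchanged; output -32 dBFS.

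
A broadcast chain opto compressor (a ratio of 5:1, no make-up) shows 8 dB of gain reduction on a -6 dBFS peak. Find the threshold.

Let T be the threshold. Output overshoot = (input overshoot)/R, so -14 − T = (-6 − T)/5.
5·(-14 − T) = -6 − T → 4·T = -70 − (-6) = -64.
T = -64/4 = -16 dBFS.

-16 dBFS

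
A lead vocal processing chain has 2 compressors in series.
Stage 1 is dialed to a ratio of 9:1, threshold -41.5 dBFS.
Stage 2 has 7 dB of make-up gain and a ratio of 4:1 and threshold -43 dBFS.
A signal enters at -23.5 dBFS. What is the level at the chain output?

-35.125 dBFS

Stage 1: -23.5 dBFS is 18 dB over -41.5 dBFS; at 9:1 that becomes 2 dB over, giving -39.5 dBFS.
Stage 2: overshoot 3.5 dB → 3.5/4 = 0.875 dB → -42.125 dBFS; +7 dB make-up → -35.125 dBFS.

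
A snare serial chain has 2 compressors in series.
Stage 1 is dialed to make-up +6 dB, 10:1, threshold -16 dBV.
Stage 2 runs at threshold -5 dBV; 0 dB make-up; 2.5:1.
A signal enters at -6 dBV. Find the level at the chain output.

Stage 1: 10 dB above -16 dBV, reduced 10:1 to 1 dB above → -15 dBV; +6 dB make-up → -9 dBV.
Stage 2: -9 dBV is at or below the -5 dBV threshold — no compression; output -9 dBV.

-9 dBV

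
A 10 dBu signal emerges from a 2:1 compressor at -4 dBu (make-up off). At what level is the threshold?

Input is 28 dB above T (since output overshoot × R = input overshoot: (-4 − T)·2 = 10 − T gives T = -18 dBu).
Check: -18 + (10 − (-18))/2 = -18 + 14 = -4 dBu. ✓

-18 dBu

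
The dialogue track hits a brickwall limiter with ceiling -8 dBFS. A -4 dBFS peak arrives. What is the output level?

The limiter clamps the peak to its -8 dBFS ceiling.

-8 dBFS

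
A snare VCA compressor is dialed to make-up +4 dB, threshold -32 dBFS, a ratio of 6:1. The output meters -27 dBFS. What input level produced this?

Remove make-up: -27 − 4 = -31 dBFS.
Post-compression overshoot = -31 − (-32) = 1 dB.
Before 6:1 compression the overshoot was 1 × 6 = 6 dB, so input = -32 + 6 = -26 dBFS.

-26 dBFS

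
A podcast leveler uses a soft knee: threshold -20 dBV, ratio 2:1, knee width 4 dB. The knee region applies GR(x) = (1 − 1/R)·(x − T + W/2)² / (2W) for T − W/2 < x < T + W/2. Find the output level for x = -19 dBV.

-19.5625 dBV

x − T + W/2 = -19 − (-20) + 2 = 3.
GR = (1 − 1/2) × 3² / 8 = 0.5 × 9 / 8 = 0.5625 dB.
Output = -19 − 0.5625 = -19.5625 dBV.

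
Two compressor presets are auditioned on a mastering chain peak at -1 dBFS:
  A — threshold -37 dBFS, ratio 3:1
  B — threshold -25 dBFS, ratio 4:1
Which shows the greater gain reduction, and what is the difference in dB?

A, by 6 dB

A: overshoot 36 dB → output overshoot 12 dB → GR 24 dB.
B: overshoot 24 dB → output overshoot 6 dB → GR 18 dB.
Difference: 6 dB in favour of A.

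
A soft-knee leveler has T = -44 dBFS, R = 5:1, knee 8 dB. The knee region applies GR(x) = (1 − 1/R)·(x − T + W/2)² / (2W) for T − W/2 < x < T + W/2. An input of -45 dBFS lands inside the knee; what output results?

x − T + W/2 = -45 − (-44) + 4 = 3.
GR = (1 − 1/5) × 3² / 16 = 0.8 × 9 / 16 = 0.45 dB.
Output = -45 − 0.45 = -45.45 dBFS.

-45.45 dBFS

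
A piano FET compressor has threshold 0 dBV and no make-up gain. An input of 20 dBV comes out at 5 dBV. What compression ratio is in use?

4:1

Input overshoot = 20 − 0 = 20 dB; output overshoot = 5 − 0 = 5 dB.
Ratio = 20 / 5 = 4.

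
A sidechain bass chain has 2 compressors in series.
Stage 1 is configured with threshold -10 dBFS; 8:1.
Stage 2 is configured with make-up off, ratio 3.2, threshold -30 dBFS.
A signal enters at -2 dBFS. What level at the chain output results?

Stage 1: 8 dB above -10 dBFS, reduced 8:1 to 1 dB above → -9 dBFS.
Stage 2: -9 dBFS is 21 dB over -30 dBFS; at 3.2:1 that becomes 6.5625 dB over, giving -23.4375 dBFS.

-23.4375 dBFS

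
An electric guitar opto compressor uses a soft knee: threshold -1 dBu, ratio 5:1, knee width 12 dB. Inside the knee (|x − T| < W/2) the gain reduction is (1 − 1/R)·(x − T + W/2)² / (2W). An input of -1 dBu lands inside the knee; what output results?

-2.2 dBu

x − T + W/2 = -1 − (-1) + 6 = 6.
GR = (1 − 1/5) × 6² / 24 = 0.8 × 36 / 24 = 1.2 dB.
Output = -1 − 1.2 = -2.2 dBu.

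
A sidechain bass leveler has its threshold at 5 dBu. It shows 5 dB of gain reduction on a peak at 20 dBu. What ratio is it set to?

Input overshoot = 20 − 5 = 15 dB.
Output overshoot = 15 − 5 = 10 dB.
Ratio = input overshoot / output overshoot = 15 / 10 = 1.5.

1.5:1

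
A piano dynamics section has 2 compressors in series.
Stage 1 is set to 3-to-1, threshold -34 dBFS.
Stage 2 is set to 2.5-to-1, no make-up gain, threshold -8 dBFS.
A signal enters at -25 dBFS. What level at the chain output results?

Stage 1: 9 dB above -34 dBFS, reduced 3:1 to 3 dB above → -31 dBFS.
Stage 2: -31 dBFS is at or below the -8 dBFS threshold — no compression; output -31 dBFS.

-31 dBFS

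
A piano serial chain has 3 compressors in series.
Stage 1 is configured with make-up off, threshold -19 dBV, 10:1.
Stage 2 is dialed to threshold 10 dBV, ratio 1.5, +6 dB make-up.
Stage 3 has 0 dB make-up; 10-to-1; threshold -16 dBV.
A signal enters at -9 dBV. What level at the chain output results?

Stage 1: -9 dBV is 10 dB over -19 dBV; at 10:1 that becomes 1 dB over, giving -18 dBV.
Stage 2: below threshold (-18 ≤ 10); passes unchanged; make-up brings it to -12 dBV.
Stage 3: -12 dBV is 4 dB over -16 dBV; at 10:1 that becomes 0.4 dB over, giving -15.6 dBV.

-15.6 dBV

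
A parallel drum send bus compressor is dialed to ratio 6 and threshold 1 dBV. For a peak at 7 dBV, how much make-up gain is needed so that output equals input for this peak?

Overshoot 6 dB → 6/6 = 1 dB after compression, so the compressed level is 1 + 1 = 2 dBV.
Make-up = target − compressed = 7 − 2 = 5 dB.

5 dB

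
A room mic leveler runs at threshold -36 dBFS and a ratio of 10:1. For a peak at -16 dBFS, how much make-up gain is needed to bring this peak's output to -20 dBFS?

14 dB

Without make-up, output = threshold + overshoot/10 = -36 + 2 = -34 dBFS.
Gap to target: 14 dB.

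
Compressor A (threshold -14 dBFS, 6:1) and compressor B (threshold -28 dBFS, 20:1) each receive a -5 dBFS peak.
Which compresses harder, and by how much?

B, by 14.35 dB

A: GR = 9 − 9/6 = 7.5 dB.
B: GR = 23 − 23/20 = 21.85 dB.
Difference: 14.35 dB in favour of B.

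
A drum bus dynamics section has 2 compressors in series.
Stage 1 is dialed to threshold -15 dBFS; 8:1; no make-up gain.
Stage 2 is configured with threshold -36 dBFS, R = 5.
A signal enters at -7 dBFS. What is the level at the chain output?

Stage 1: 8 dB above -15 dBFS, reduced 8:1 to 1 dB above → -14 dBFS.
Stage 2: overshoot 22 dB → 22/5 = 4.4 dB → -31.6 dBFS.

-31.6 dBFS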